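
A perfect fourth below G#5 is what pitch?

D#5

Four letter names down from G: D.
Moving 5 semitones down from G#5 (the size of a perfect fourth) reaches D#5.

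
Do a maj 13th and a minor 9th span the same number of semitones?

A major thirteenth spans 21 semitones; a minor ninth spans 13 semitones. They differ by 8.

No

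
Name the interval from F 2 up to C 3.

perfect 5th

F to C spans five letter names (F-G-A-B-C) — that makes it a fifth of some quality.
Counting semitones, F2→C3 is 7, which is the perfect fifth.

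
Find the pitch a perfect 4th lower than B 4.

F-sharp 4

The fourth takes the letter from B down to F.
Moving 5 semitones down from B4 (the size of a perfect fourth) reaches F#4.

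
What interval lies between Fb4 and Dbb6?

F to D spans six letter names (F-G-A-B-C-D), plus an octave — that makes it a thirteenth of some quality.
Fb4 to Dbb6 is 20 semitones, a half step short of the major thirteenth (21), so this is minor.
(Equivalently, a compound minor sixth: a minor sixth plus an octave.)

minor 13th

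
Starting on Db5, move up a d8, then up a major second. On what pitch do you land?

Db5 up a diminished octave → Dbb6 (11 semitones).
Up a major second from Dbb6: Ebb6 (2 semitones up).

Ebb6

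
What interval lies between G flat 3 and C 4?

G to C spans four letter names (G-A-B-C), so the interval is some kind of fourth.
Gb3 to C4 spans 6 semitones — one semitone wider than the perfect fourth (5) — giving an augmented fourth.

augmented 4th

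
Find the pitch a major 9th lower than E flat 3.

D flat 2

Two letters down from E (plus an octave) reaches D.
A major ninth is 14 semitones; 14 semitones down from Eb3 gives Db2.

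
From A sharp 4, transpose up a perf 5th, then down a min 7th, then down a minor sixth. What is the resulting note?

A double-sharp 3

Up a perfect fifth from A#4: E#5 (7 semitones up).
E#5 down a minor seventh → F##4 (10 semitones).
Down a minor sixth from F##4: A##3 (8 semitones down).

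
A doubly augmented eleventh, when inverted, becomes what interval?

doubly diminished 5th

First reduce the compound doubly augmented eleventh to its simple form, a doubly augmented fourth.
Inverted interval numbers add to nine, so a fourth pairs with a fifth (4 + 5 = 9).
The quality also flips — doubly augmented becomes doubly diminished — giving a doubly diminished fifth.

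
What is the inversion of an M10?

minor sixth

First reduce the compound major tenth to its simple form, a major third.
The rule of nine gives the new number: 9 − 3 = 6, so a third becomes a sixth.
The quality also flips — major becomes minor — giving a minor sixth.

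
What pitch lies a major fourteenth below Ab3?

Counting seven letter names plus an octave down from A lands on B.
A major fourteenth spans 23 semitones, so from Ab3 the target pitch is Bbb1.

Bbb1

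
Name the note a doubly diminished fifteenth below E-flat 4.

E-sharp 2

For a fifteenth the letter name doesn't change: still E, two octaves down.
A doubly diminished fifteenth spans 22 semitones, so from Eb4 the target pitch is E#2.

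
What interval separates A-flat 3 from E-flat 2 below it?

Descending from Ab3 to Eb2 is the same interval as ascending Eb2 to Ab3.
E to A spans four letter names (E-F-G-A), plus an octave — that makes it an eleventh of some quality.
The perfect eleventh spans 17 semitones, and Eb2 to Ab3 is exactly 17 semitones — so this is a perfect eleventh.
(Equivalently, a compound perfect fourth: a perfect fourth plus an octave.)

perfect eleventh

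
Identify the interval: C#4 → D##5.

A9

C to D spans two letter names (C-D), plus an octave, so the interval is some kind of ninth.
C#4 to D##5 spans 15 semitones — one semitone wider than the major ninth (14) — giving an augmented ninth.
(Equivalently, a compound augmented second: an augmented second plus an octave.)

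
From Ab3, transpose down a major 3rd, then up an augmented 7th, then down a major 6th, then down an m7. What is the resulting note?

A major third down from Ab3 is Fb3.
Fb3 up an augmented seventh → E4 (12 semitones).
Down a major sixth from E4: G3 (9 semitones down).
G3 down a minor seventh → A2 (10 semitones).

A2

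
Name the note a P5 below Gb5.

The fifth takes the letter from G down to C.
Moving 7 semitones down from Gb5 (the size of a perfect fifth) reaches Cb5.

Cb5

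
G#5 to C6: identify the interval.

G to C spans four letter names (G-A-B-C), so the interval is some kind of fourth.
G#5 to C6 spans 4 semitones — one semitone narrower than the perfect fourth (5) — giving a diminished fourth.

diminished fourth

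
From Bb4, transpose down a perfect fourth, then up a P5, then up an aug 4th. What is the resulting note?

Bb4 down a perfect fourth → F4 (5 semitones).
F4 up a perfect fifth → C5 (7 semitones).
Up an augmented fourth from C5: F#5 (6 semitones up).

F#5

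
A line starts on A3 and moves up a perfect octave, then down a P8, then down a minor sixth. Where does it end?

C#3

A3 up a perfect octave → A4 (12 semitones).
A perfect octave down from A4 is A3.
Down a minor sixth from A3: C#3 (8 semitones down).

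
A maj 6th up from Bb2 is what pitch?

The sixth takes the letter from B up to G.
A major sixth is 9 semitones; 9 semitones up from Bb2 gives G3.

G3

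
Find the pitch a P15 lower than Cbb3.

Cbb1

The letter stays C (same as the start), shifted two octaves down.
Moving 24 semitones down from Cbb3 (the size of a perfect fifteenth) reaches Cbb1.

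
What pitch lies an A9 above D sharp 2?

Counting two letter names plus an octave up from D lands on E.
An augmented ninth is 15 semitones; 15 semitones up from D#2 gives E##3.

E double-sharp 3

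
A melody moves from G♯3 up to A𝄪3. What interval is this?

augmented second

G to A spans two letter names (G-A), so the interval is some kind of second.
A major second would be 2 semitones; G#3 to A##3 is 3, one semitone wider, so the interval is augmented.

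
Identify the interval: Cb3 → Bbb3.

minor 7th

C to B spans seven letter names (C-D-E-F-G-A-B): a seventh.
At 10 semitones, Cb3→Bbb3 falls one short of a major seventh: minor.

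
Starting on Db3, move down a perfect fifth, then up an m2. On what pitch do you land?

Down a perfect fifth from Db3: Gb2 (7 semitones down).
Up a minor second from Gb2: Abb2 (1 semitone up).

Abb2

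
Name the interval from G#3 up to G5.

d15

G to G is the same letter name, plus 2 octaves, so the interval is some kind of fifteenth.
G#3 to G5 spans 23 semitones — one semitone narrower than the perfect fifteenth (24) — giving a diminished fifteenth.
(Equivalently, a compound diminished octave: a diminished octave plus an octave.)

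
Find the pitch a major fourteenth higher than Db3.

C5

Seven letters up from D (plus an octave) reaches C.
A major fourteenth is 23 semitones; 23 semitones up from Db3 gives C5.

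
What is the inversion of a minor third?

major sixth

Interval numbers invert to sum to nine: 3 + 6 = 9, so a third inverts to a sixth.
Quality inverts too: minor becomes major. That makes the inversion a major sixth.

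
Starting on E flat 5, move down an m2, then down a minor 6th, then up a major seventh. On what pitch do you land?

Eb5 down a minor second → D5 (1 semitone).
Down a minor sixth from D5: F#4 (8 semitones down).
Up a major seventh from F#4: E#5 (11 semitones up).

E sharp 5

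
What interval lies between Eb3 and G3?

major third

E to G spans three letter names (E-F-G), so the interval is some kind of third.
The major third spans 4 semitones, and Eb3 to G3 is exactly 4 semitones — so this is a major third.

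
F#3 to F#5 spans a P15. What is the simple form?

Each octave removed subtracts seven from the number: 15 − 7 = 8.
That makes a perfect fifteenth a compound perfect octave — an octave plus a perfect octave.

perfect 8th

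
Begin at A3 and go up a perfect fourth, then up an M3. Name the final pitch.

A perfect fourth up from A3 is D4.
Up a major third from D4: F#4 (4 semitones up).

F#4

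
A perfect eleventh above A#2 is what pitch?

The eleventh's letter: A up four letter names plus an octave → D.
A perfect eleventh is 17 semitones; 17 semitones up from A#2 gives D#4.

D#4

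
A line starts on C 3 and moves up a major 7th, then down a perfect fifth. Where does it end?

E 3

Up a major seventh from C3: B3 (11 semitones up).
A perfect fifth down from B3 is E3.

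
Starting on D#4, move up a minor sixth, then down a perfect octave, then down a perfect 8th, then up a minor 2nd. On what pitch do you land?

D#4 up a minor sixth → B4 (8 semitones).
Down a perfect octave from B4: B3 (12 semitones down).
B3 down a perfect octave → B2 (12 semitones).
A minor second up from B2 is C3.

C3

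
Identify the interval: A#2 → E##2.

Descending from A#2 to E##2 is the same interval as ascending E##2 to A#2.
E to A spans four letter names (E-F-G-A), so the interval is some kind of fourth.
A perfect fourth would be 5 semitones; E##2 to A#2 is 4, one semitone narrower, so the interval is diminished.

diminished 4th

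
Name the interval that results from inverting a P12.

First reduce the compound perfect twelfth to its simple form, a perfect fifth.
The rule of nine gives the new number: 9 − 5 = 4, so a fifth becomes a fourth.
The quality also flips — perfect stays perfect — giving a perfect fourth.

P4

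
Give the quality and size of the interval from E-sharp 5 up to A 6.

d11

E to A spans four letter names (E-F-G-A), plus an octave: an eleventh.
The perfect eleventh is 17 semitones; here we have 16, one semitone narrower: diminished.
(Equivalently, a compound diminished fourth: a diminished fourth plus an octave.)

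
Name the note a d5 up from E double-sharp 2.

Counting five letter names up from E lands on B.
A diminished fifth is 6 semitones; 6 semitones up from E##2 gives B#2.

B sharp 2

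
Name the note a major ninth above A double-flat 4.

The ninth's letter: A up two letter names plus an octave → B.
A major ninth spans 14 semitones, so from Abb4 the target pitch is Bbb5.

B double-flat 5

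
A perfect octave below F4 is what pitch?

F3

For an octave the letter name doesn't change: still F, an octave down.
A perfect octave spans 12 semitones, so from F4 the target pitch is F3.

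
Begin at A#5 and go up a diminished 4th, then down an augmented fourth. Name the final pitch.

Ab5

A diminished fourth up from A#5 is D6.
Down an augmented fourth from D6: Ab5 (6 semitones down).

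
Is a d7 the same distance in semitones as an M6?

Yes

Both span 9 semitones: a diminished seventh and a major sixth are the same chromatic distance.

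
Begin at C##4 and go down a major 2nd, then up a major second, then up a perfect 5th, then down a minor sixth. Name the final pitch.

A major second down from C##4 is B#3.
B#3 up a major second → C##4 (2 semitones).
C##4 up a perfect fifth → G##4 (7 semitones).
Down a minor sixth from G##4: B##3 (8 semitones down).

B##3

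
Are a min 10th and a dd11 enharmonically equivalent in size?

Both span 15 semitones: a minor tenth and a doubly diminished eleventh are the same chromatic distance.

Yes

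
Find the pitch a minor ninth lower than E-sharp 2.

Two letters down from E (plus an octave) reaches D.
A minor ninth is 13 semitones; 13 semitones down from E#2 gives D##1.

D-double-sharp 1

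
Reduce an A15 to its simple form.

Take out an octave (7 from the number): 15 − 7 = 8.
That makes an augmented fifteenth a compound augmented octave — an octave plus an augmented octave.

A8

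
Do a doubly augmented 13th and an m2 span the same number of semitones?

23 semitones (doubly augmented thirteenth) vs 1 semitone (minor second): not equal.

No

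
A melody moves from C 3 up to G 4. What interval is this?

C to G spans five letter names (C-D-E-F-G), plus an octave — that makes it a twelfth of some quality.
C3 to G4 is 19 semitones, matching the perfect twelfth exactly, so the quality is perfect.
(Equivalently, a compound perfect fifth: a perfect fifth plus an octave.)

perfect twelfth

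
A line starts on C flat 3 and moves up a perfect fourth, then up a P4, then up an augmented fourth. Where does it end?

E flat 4

Up a perfect fourth from Cb3: Fb3 (5 semitones up).
Fb3 up a perfect fourth → Bbb3 (5 semitones).
An augmented fourth up from Bbb3 is Eb4.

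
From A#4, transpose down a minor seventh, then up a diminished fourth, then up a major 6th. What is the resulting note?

A minor seventh down from A#4 is B#3.
B#3 up a diminished fourth → E4 (4 semitones).
A major sixth up from E4 is C#5.

C#5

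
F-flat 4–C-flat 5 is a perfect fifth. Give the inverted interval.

The rule of nine gives the new number: 9 − 5 = 4, so a fifth becomes a fourth.
And perfect stays perfect under inversion, so we get a perfect fourth.

perfect 4th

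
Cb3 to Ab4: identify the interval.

C to A spans six letter names (C-D-E-F-G-A), plus an octave — that makes it a thirteenth of some quality.
Counting semitones, Cb3→Ab4 is 21, which is the major thirteenth.
(Equivalently, a compound major sixth: a major sixth plus an octave.)

major thirteenth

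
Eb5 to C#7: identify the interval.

E to C spans six letter names (E-F-G-A-B-C), plus an octave: a thirteenth.
Eb5 to C#7 spans 22 semitones — one semitone wider than the major thirteenth (21) — giving an augmented thirteenth.
(Equivalently, a compound augmented sixth: an augmented sixth plus an octave.)

A13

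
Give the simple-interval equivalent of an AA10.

AA3

Take out an octave (7 from the number): 10 − 7 = 3.
That makes a doubly augmented tenth a compound doubly augmented third — an octave plus a doubly augmented third.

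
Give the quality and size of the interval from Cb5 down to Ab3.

m10

Descending from Cb5 to Ab3 is the same interval as ascending Ab3 to Cb5.
A to C spans three letter names (A-B-C), plus an octave: a tenth.
At 15 semitones, Ab3→Cb5 falls one short of a major tenth: minor.
(Equivalently, a compound minor third: a minor third plus an octave.)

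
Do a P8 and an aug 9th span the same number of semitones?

No

A perfect octave is 12 semitones but an augmented ninth is 15 semitones — different sizes.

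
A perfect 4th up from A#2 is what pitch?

Counting four letter names up from A lands on D.
Moving 5 semitones up from A#2 (the size of a perfect fourth) reaches D#3.

D#3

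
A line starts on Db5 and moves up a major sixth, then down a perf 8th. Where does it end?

A major sixth up from Db5 is Bb5.
A perfect octave down from Bb5 is Bb4.

Bb4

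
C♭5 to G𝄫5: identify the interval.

diminished fifth

C to G spans five letter names (C-D-E-F-G): a fifth.
A perfect fifth would be 7 semitones; Cb5 to Gbb5 is 6, one semitone narrower, so the interval is diminished.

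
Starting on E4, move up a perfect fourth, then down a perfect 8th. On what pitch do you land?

E4 up a perfect fourth → A4 (5 semitones).
A perfect octave down from A4 is A3.

A3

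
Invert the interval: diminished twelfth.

First reduce the compound diminished twelfth to its simple form, a diminished fifth.
Inverted interval numbers add to nine, so a fifth pairs with a fourth (5 + 4 = 9).
The quality also flips — diminished becomes augmented — giving an augmented fourth.

augmented 4th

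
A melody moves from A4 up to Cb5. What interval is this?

A to C spans three letter names (A-B-C) — that makes it a third of some quality.
A major third would be 4 semitones; A4 to Cb5 is 2, two semitones narrower, so the interval is diminished.

diminished third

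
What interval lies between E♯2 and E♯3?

perfect octave

E to E is the same letter name, plus an octave: an octave.
E#2 to E#3 is 12 semitones, matching the perfect octave exactly, so the quality is perfect.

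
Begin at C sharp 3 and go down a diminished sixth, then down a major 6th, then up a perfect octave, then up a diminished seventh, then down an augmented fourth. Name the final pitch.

C 3

A diminished sixth down from C#3 is E##2.
A major sixth down from E##2 is G##1.
Up a perfect octave from G##1: G##2 (12 semitones up).
G##2 up a diminished seventh → F#3 (9 semitones).
F#3 down an augmented fourth → C3 (6 semitones).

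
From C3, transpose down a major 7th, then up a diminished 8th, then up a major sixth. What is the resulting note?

Bbb3

Down a major seventh from C3: Db2 (11 semitones down).
Db2 up a diminished octave → Dbb3 (11 semitones).
Dbb3 up a major sixth → Bbb3 (9 semitones).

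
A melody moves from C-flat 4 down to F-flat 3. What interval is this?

Descending from Cb4 to Fb3 is the same interval as ascending Fb3 to Cb4.
F to C spans five letter names (F-G-A-B-C) — that makes it a fifth of some quality.
Counting semitones, Fb3→Cb4 is 7, which is the perfect fifth.

perfect fifth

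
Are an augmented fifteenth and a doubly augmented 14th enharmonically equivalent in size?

Yes

An augmented fifteenth spans 25 semitones, and a doubly augmented fourteenth also spans 25 semitones — they're enharmonic.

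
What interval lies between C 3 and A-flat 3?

minor 6th

C to A spans six letter names (C-D-E-F-G-A): a sixth.
C3 to Ab3 is 8 semitones, a half step short of the major sixth (9), so this is minor.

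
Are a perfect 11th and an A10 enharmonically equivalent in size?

A perfect eleventh spans 17 semitones, and an augmented tenth also spans 17 semitones — they're enharmonic.

Yes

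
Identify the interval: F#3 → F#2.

Descending from F#3 to F#2 is the same interval as ascending F#2 to F#3.
F to F is the same letter name, plus an octave: an octave.
Counting semitones, F#2→F#3 is 12, which is the perfect octave.

P8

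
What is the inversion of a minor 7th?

Inverted interval numbers add to nine, so a seventh pairs with a second (7 + 2 = 9).
And minor becomes major under inversion, so we get a major second.

M2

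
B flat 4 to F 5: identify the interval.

perfect fifth

B to F spans five letter names (B-C-D-E-F) — that makes it a fifth of some quality.
Counting semitones, Bb4→F5 is 7, which is the perfect fifth.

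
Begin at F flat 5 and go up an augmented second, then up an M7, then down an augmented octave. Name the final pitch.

F 5

Up an augmented second from Fb5: G5 (3 semitones up).
A major seventh up from G5 is F#6.
F#6 down an augmented octave → F5 (13 semitones).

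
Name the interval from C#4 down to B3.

Descending from C#4 to B3 is the same interval as ascending B3 to C#4.
B to C spans two letter names (B-C) — that makes it a second of some quality.
B3 to C#4 is 2 semitones, matching the major second exactly, so the quality is major.

major 2nd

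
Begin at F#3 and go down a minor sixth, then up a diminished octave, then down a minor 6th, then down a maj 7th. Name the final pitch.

A minor sixth down from F#3 is A#2.
A diminished octave up from A#2 is A3.
A3 down a minor sixth → C#3 (8 semitones).
C#3 down a major seventh → D2 (11 semitones).

D2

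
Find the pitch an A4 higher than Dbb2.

Four letter names up from D: G.
An augmented fourth spans 6 semitones, so from Dbb2 the target pitch is Gb2.

Gb2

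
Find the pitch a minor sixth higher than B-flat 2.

Six letter names up from B: G.
A minor sixth is 8 semitones; 8 semitones up from Bb2 gives Gb3.

G-flat 3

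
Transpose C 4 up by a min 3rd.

The third takes the letter from C up to E.
Moving 3 semitones up from C4 (the size of a minor third) reaches Eb4.

E-flat 4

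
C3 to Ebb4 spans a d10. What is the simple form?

diminished third

Take out an octave (7 from the number): 10 − 7 = 3.
That makes a diminished tenth a compound diminished third — an octave plus a diminished third.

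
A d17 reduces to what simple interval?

Subtracting seven from the interval number removes an octave: 17 − 14 = 3.
So a diminished seventeenth is 2 octaves plus a diminished third. The quality is unchanged.

diminished third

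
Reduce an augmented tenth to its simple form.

Subtracting seven from the interval number removes an octave: 10 − 7 = 3.
So an augmented tenth is an octave plus an augmented third. The quality is unchanged.

augmented 3rd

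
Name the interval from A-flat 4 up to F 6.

major thirteenth

A to F spans six letter names (A-B-C-D-E-F), plus an octave — that makes it a thirteenth of some quality.
Ab4 to F6 is 21 semitones, matching the major thirteenth exactly, so the quality is major.
(Equivalently, a compound major sixth: a major sixth plus an octave.)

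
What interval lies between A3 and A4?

P8

A to A is the same letter name, plus an octave: an octave.
The perfect octave spans 12 semitones, and A3 to A4 is exactly 12 semitones — so this is a perfect octave.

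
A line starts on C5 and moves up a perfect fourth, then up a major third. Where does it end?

A5

C5 up a perfect fourth → F5 (5 semitones).
A major third up from F5 is A5.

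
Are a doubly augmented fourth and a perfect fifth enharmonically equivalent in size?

A doubly augmented fourth spans 7 semitones, and a perfect fifth also spans 7 semitones — they're enharmonic.

Yes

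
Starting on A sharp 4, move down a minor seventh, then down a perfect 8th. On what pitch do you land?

A minor seventh down from A#4 is B#3.
A perfect octave down from B#3 is B#2.

B sharp 2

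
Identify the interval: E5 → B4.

perfect fourth

Descending from E5 to B4 is the same interval as ascending B4 to E5.
B to E spans four letter names (B-C-D-E): a fourth.
B4 to E5 is 5 semitones, matching the perfect fourth exactly, so the quality is perfect.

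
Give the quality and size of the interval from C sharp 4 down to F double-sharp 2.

diminished 12th

Descending from C#4 to F##2 is the same interval as ascending F##2 to C#4.
F to C spans five letter names (F-G-A-B-C), plus an octave, so the interval is some kind of twelfth.
A perfect twelfth would be 19 semitones; F##2 to C#4 is 18, one semitone narrower, so the interval is diminished.
(Equivalently, a compound diminished fifth: a diminished fifth plus an octave.)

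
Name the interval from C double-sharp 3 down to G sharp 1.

Descending from C##3 to G#1 is the same interval as ascending G#1 to C##3.
G to C spans four letter names (G-A-B-C), plus an octave, so the interval is some kind of eleventh.
The perfect eleventh is 17 semitones; here we have 18, one semitone wider: augmented.
(Equivalently, a compound augmented fourth: an augmented fourth plus an octave.)

augmented 11th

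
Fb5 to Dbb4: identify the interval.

major tenth

Descending from Fb5 to Dbb4 is the same interval as ascending Dbb4 to Fb5.
D to F spans three letter names (D-E-F), plus an octave — that makes it a tenth of some quality.
The major tenth spans 16 semitones, and Dbb4 to Fb5 is exactly 16 semitones — so this is a major tenth.
(Equivalently, a compound major third: a major third plus an octave.)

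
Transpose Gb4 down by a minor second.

Counting two letter names down from G lands on F.
A minor second spans 1 semitone, so from Gb4 the target pitch is F4.

F4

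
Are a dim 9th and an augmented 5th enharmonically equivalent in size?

No

12 semitones (diminished ninth) vs 8 semitones (augmented fifth): not equal.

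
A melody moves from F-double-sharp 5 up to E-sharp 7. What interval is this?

F to E spans seven letter names (F-G-A-B-C-D-E), plus an octave: a fourteenth.
F##5 to E#7 is 22 semitones, a half step short of the major fourteenth (23), so this is minor.
(Equivalently, a compound minor seventh: a minor seventh plus an octave.)

minor fourteenth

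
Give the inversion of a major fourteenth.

First reduce the compound major fourteenth to its simple form, a major seventh.
The rule of nine gives the new number: 9 − 7 = 2, so a seventh becomes a second.
The quality also flips — major becomes minor — giving a minor second.

minor 2nd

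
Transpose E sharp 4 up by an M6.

Counting six letter names up from E lands on C.
A major sixth spans 9 semitones, so from E#4 the target pitch is C##5.

C double-sharp 5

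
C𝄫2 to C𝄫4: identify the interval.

perfect 15th

C to C is the same letter name, plus 2 octaves, so the interval is some kind of fifteenth.
Cbb2 to Cbb4 is 24 semitones, matching the perfect fifteenth exactly, so the quality is perfect.
(Equivalently, a compound perfect octave: a perfect octave plus an octave.)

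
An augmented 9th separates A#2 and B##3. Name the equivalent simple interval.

augmented second

Each octave removed subtracts seven from the number: 9 − 7 = 2.
That makes an augmented ninth a compound augmented second — an octave plus an augmented second.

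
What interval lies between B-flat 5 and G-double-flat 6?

diminished 6th

B to G spans six letter names (B-C-D-E-F-G), so the interval is some kind of sixth.
A major sixth would be 9 semitones; Bb5 to Gbb6 is 7, two semitones narrower, so the interval is diminished.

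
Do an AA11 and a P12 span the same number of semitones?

Yes

A doubly augmented eleventh spans 19 semitones, and a perfect twelfth also spans 19 semitones — they're enharmonic.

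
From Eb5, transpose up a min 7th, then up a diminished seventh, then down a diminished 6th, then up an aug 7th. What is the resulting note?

D#7

A minor seventh up from Eb5 is Db6.
Db6 up a diminished seventh → Cbb7 (9 semitones).
A diminished sixth down from Cbb7 is Eb6.
Up an augmented seventh from Eb6: D#7 (12 semitones up).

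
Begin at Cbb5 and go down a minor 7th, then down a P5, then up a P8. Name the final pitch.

Gbb4

Cbb5 down a minor seventh → Dbb4 (10 semitones).
A perfect fifth down from Dbb4 is Gbb3.
Gbb3 up a perfect octave → Gbb4 (12 semitones).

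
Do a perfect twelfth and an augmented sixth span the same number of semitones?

No

A perfect twelfth spans 19 semitones; an augmented sixth spans 10 semitones. They differ by 9.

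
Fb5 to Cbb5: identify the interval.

Descending from Fb5 to Cbb5 is the same interval as ascending Cbb5 to Fb5.
C to F spans four letter names (C-D-E-F): a fourth.
Cbb5 to Fb5 spans 6 semitones — one semitone wider than the perfect fourth (5) — giving an augmented fourth.

augmented fourth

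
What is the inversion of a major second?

minor 7th

Interval numbers invert to sum to nine: 2 + 7 = 9, so a second inverts to a seventh.
And major becomes minor under inversion, so we get a minor seventh.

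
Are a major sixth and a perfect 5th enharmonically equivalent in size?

A major sixth is 9 semitones but a perfect fifth is 7 semitones — different sizes.

No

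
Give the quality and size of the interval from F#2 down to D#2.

Descending from F#2 to D#2 is the same interval as ascending D#2 to F#2.
D to F spans three letter names (D-E-F): a third.
D#2 to F#2 is 3 semitones, a half step short of the major third (4), so this is minor.

minor 3rd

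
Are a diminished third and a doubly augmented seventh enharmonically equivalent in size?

No

2 semitones (diminished third) vs 13 semitones (doubly augmented seventh): not equal.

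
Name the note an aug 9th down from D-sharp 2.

The ninth's letter: D down two letter names plus an octave → C.
An augmented ninth is 15 semitones; 15 semitones down from D#2 gives C1.

C 1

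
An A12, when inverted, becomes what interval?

First reduce the compound augmented twelfth to its simple form, an augmented fifth.
Inverted interval numbers add to nine, so a fifth pairs with a fourth (5 + 4 = 9).
And augmented becomes diminished under inversion, so we get a diminished fourth.

diminished fourth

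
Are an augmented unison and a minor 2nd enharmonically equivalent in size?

Yes

Both span 1 semitone: an augmented unison and a minor second are the same chromatic distance.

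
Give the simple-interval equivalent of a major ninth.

Take out an octave (7 from the number): 9 − 7 = 2.
So a major ninth is an octave plus a major second. The quality is unchanged.

major second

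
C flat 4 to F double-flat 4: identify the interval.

C to F spans four letter names (C-D-E-F), so the interval is some kind of fourth.
A perfect fourth would be 5 semitones; Cb4 to Fbb4 is 4, one semitone narrower, so the interval is diminished.

diminished fourth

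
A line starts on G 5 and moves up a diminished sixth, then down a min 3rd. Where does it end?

C flat 6

Up a diminished sixth from G5: Ebb6 (7 semitones up).
Ebb6 down a minor third → Cb6 (3 semitones).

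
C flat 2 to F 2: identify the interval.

C to F spans four letter names (C-D-E-F), so the interval is some kind of fourth.
The perfect fourth is 5 semitones; here we have 6, one semitone wider: augmented.

augmented fourth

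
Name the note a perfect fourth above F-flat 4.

B-double-flat 4

Counting four letter names up from F lands on B.
A perfect fourth spans 5 semitones, so from Fb4 the target pitch is Bbb4.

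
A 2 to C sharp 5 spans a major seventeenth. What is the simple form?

Subtracting seven from the interval number removes an octave: 17 − 14 = 3.
Quality carries through unchanged, so the simple form is a major third.

major 3rd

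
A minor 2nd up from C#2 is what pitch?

Counting two letter names up from C lands on D.
A minor second spans 1 semitone, so from C#2 the target pitch is D2.

D2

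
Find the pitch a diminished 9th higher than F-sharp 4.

The ninth's letter: F up two letter names plus an octave → G.
A diminished ninth spans 12 semitones, so from F#4 the target pitch is Gb5.

G-flat 5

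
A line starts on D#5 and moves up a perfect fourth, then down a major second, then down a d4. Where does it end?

C##5

D#5 up a perfect fourth → G#5 (5 semitones).
Down a major second from G#5: F#5 (2 semitones down).
A diminished fourth down from F#5 is C##5.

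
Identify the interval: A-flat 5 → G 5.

minor 2nd

Descending from Ab5 to G5 is the same interval as ascending G5 to Ab5.
G to A spans two letter names (G-A): a second.
At 1 semitone, G5→Ab5 falls one short of a major second: minor.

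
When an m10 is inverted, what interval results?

major 6th

First reduce the compound minor tenth to its simple form, a minor third.
Interval numbers invert to sum to nine: 3 + 6 = 9, so a third inverts to a sixth.
And minor becomes major under inversion, so we get a major sixth.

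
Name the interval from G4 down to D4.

perfect 4th

Descending from G4 to D4 is the same interval as ascending D4 to G4.
D to G spans four letter names (D-E-F-G), so the interval is some kind of fourth.
D4 to G4 is 5 semitones, matching the perfect fourth exactly, so the quality is perfect.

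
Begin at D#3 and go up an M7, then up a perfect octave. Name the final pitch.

C##5

A major seventh up from D#3 is C##4.
C##4 up a perfect octave → C##5 (12 semitones).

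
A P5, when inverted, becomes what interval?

Interval numbers invert to sum to nine: 5 + 4 = 9, so a fifth inverts to a fourth.
Quality inverts too: perfect stays perfect. That makes the inversion a perfect fourth.

perfect fourth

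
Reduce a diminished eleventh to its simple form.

d4

Subtracting seven from the interval number removes an octave: 11 − 7 = 4.
So a diminished eleventh is an octave plus a diminished fourth. The quality is unchanged.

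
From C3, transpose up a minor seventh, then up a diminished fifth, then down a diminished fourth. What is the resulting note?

C4

C3 up a minor seventh → Bb3 (10 semitones).
Bb3 up a diminished fifth → Fb4 (6 semitones).
Down a diminished fourth from Fb4: C4 (4 semitones down).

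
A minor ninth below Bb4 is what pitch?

A3

Two letters down from B (plus an octave) reaches A.
Moving 13 semitones down from Bb4 (the size of a minor ninth) reaches A3.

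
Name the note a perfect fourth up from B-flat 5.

E-flat 6

Four letter names up from B: E.
A perfect fourth spans 5 semitones, so from Bb5 the target pitch is Eb6.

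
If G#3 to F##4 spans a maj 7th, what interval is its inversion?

Interval numbers invert to sum to nine: 7 + 2 = 9, so a seventh inverts to a second.
Quality inverts too: major becomes minor. That makes the inversion a minor second.

m2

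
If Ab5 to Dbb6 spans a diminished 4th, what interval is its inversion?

A5

Inverted interval numbers add to nine, so a fourth pairs with a fifth (4 + 5 = 9).
And diminished becomes augmented under inversion, so we get an augmented fifth.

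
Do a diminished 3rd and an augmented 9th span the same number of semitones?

A diminished third spans 2 semitones; an augmented ninth spans 15 semitones. They differ by 13.

No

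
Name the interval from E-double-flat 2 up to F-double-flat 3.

m9

E to F spans two letter names (E-F), plus an octave — that makes it a ninth of some quality.
A major ninth would be 14 semitones, but Ebb2 to Fbb3 is 13 — one semitone narrower, making it a minor ninth.
(Equivalently, a compound minor second: a minor second plus an octave.)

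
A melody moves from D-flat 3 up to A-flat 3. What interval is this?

perfect fifth

D to A spans five letter names (D-E-F-G-A): a fifth.
Counting semitones, Db3→Ab3 is 7, which is the perfect fifth.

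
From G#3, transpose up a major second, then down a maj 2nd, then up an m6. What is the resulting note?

G#3 up a major second → A#3 (2 semitones).
A#3 down a major second → G#3 (2 semitones).
A minor sixth up from G#3 is E4.

E4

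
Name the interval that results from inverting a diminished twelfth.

First reduce the compound diminished twelfth to its simple form, a diminished fifth.
The rule of nine gives the new number: 9 − 5 = 4, so a fifth becomes a fourth.
And diminished becomes augmented under inversion, so we get an augmented fourth.

A4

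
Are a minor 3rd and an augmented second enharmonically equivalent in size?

Yes

Both span 3 semitones: a minor third and an augmented second are the same chromatic distance.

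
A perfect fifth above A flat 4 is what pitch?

Five letter names up from A: E.
A perfect fifth spans 7 semitones, so from Ab4 the target pitch is Eb5.

E flat 5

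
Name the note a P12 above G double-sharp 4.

D double-sharp 6

Counting five letter names plus an octave up from G lands on D.
A perfect twelfth is 19 semitones; 19 semitones up from G##4 gives D##6.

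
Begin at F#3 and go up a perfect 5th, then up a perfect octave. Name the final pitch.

C#5

F#3 up a perfect fifth → C#4 (7 semitones).
Up a perfect octave from C#4: C#5 (12 semitones up).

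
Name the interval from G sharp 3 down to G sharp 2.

Descending from G#3 to G#2 is the same interval as ascending G#2 to G#3.
G to G is the same letter name, plus an octave, so the interval is some kind of octave.
Counting semitones, G#2→G#3 is 12, which is the perfect octave.

perfect octave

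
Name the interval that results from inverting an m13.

First reduce the compound minor thirteenth to its simple form, a minor sixth.
Interval numbers invert to sum to nine: 6 + 3 = 9, so a sixth inverts to a third.
Quality inverts too: minor becomes major. That makes the inversion a major third.

major 3rd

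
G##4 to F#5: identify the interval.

diminished seventh

G to F spans seven letter names (G-A-B-C-D-E-F), so the interval is some kind of seventh.
A major seventh would be 11 semitones; G##4 to F#5 is 9, two semitones narrower, so the interval is diminished.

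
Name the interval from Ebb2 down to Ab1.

Descending from Ebb2 to Ab1 is the same interval as ascending Ab1 to Ebb2.
A to E spans five letter names (A-B-C-D-E), so the interval is some kind of fifth.
The perfect fifth is 7 semitones; here we have 6, one semitone narrower: diminished.

diminished 5th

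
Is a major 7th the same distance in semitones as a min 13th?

No

A major seventh spans 11 semitones; a minor thirteenth spans 20 semitones. They differ by 9.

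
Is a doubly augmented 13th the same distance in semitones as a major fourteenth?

A doubly augmented thirteenth spans 23 semitones, and a major fourteenth also spans 23 semitones — they're enharmonic.

Yes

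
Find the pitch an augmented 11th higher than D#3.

G##4

The eleventh's letter: D up four letter names plus an octave → G.
An augmented eleventh is 18 semitones; 18 semitones up from D#3 gives G##4.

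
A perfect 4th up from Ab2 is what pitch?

Db3

Counting four letter names up from A lands on D.
Moving 5 semitones up from Ab2 (the size of a perfect fourth) reaches Db3.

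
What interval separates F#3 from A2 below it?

Descending from F#3 to A2 is the same interval as ascending A2 to F#3.
A to F spans six letter names (A-B-C-D-E-F) — that makes it a sixth of some quality.
The major sixth spans 9 semitones, and A2 to F#3 is exactly 9 semitones — so this is a major sixth.

M6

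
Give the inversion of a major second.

Interval numbers invert to sum to nine: 2 + 7 = 9, so a second inverts to a seventh.
And major becomes minor under inversion, so we get a minor seventh.

minor 7th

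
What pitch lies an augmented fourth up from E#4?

The fourth takes the letter from E up to A.
Moving 6 semitones up from E#4 (the size of an augmented fourth) reaches A##4.

A##4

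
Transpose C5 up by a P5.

G5

The fifth takes the letter from C up to G.
Moving 7 semitones up from C5 (the size of a perfect fifth) reaches G5.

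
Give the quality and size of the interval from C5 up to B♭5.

m7

C to B spans seven letter names (C-D-E-F-G-A-B) — that makes it a seventh of some quality.
C5 to Bb5 is 10 semitones, a half step short of the major seventh (11), so this is minor.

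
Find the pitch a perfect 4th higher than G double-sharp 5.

C double-sharp 6

Counting four letter names up from G lands on C.
A perfect fourth spans 5 semitones, so from G##5 the target pitch is C##6.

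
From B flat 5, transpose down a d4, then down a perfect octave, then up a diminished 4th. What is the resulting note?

Down a diminished fourth from Bb5: F#5 (4 semitones down).
Down a perfect octave from F#5: F#4 (12 semitones down).
F#4 up a diminished fourth → Bb4 (4 semitones).

B flat 4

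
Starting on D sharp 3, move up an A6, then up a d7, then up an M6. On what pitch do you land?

An augmented sixth up from D#3 is B##3.
Up a diminished seventh from B##3: A#4 (9 semitones up).
A major sixth up from A#4 is F##5.

F double-sharp 5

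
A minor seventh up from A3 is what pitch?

Counting seven letter names up from A lands on G.
Moving 10 semitones up from A3 (the size of a minor seventh) reaches G4.

G4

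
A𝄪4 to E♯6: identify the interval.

d12

A to E spans five letter names (A-B-C-D-E), plus an octave — that makes it a twelfth of some quality.
The perfect twelfth is 19 semitones; here we have 18, one semitone narrower: diminished.
(Equivalently, a compound diminished fifth: a diminished fifth plus an octave.)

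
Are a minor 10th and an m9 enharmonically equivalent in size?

No

A minor tenth is 15 semitones but a minor ninth is 13 semitones — different sizes.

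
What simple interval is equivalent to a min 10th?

Take out an octave (7 from the number): 10 − 7 = 3.
So a minor tenth is an octave plus a minor third. The quality is unchanged.

m3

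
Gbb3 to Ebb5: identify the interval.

major 13th

G to E spans six letter names (G-A-B-C-D-E), plus an octave, so the interval is some kind of thirteenth.
The major thirteenth spans 21 semitones, and Gbb3 to Ebb5 is exactly 21 semitones — so this is a major thirteenth.
(Equivalently, a compound major sixth: a major sixth plus an octave.)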